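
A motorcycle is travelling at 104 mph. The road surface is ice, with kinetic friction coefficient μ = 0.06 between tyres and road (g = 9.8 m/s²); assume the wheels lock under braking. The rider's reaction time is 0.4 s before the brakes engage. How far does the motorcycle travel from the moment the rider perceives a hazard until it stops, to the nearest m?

Total stopping distance ≈ 1857 m

104 mph × 0.44704 = 46.4922 m/s.
a = μg = 0.06 × 9.8 = 0.588 m/s².
Reaction distance = v·t_r = 46.4922 × 0.4 = 18.597 m.
Braking distance = v²/(2a) = 46.4922² / (2 × 0.588) = 2161.525 / 1.176 = 1838.031 m.
Total = 18.597 + 1838.031 = 1856.628 m.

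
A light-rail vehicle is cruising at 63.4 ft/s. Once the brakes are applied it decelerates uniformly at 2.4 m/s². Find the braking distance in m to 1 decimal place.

63.4 ft/s × 0.3048 = 19.3243 m/s.
Braking distance = v²/(2a) = 19.3243² / (2 × 2.400) = 373.429 / 4.800 = 77.798 m.

Braking distance ≈ 77.8 m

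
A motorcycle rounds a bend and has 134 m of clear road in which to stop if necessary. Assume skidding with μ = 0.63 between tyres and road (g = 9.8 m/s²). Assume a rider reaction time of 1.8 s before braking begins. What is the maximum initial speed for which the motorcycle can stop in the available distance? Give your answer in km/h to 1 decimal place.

a = μg = 0.63 × 9.8 = 6.174 m/s².
Stopping distance: v·t_r + v²/(2a) = 134 with t_r = 1.8 s and a = 6.174 m/s².
So v² + 22.226 v − 1654.63 = 0.
Positive root: v = −a·t_r + √((a·t_r)² + 2a·d) = −11.113 + √(123.499 + 1654.63) = 31.0549 m/s.
31.0549 m/s × 3.6 = 111.798 km/h.

Maximum speed ≈ 111.8 km/h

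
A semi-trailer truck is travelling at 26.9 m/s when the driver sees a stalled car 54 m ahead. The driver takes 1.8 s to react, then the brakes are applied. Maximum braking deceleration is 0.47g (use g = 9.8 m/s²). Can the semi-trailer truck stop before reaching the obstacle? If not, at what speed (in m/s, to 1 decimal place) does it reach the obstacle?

a = 0.47 × 9.8 = 4.606 m/s².
Reaction distance = 26.9000 × 1.8 = 48.420 m.
Braking distance needed to stop: v²/(2a) = 723.610 / 9.212 = 78.551 m, so total needed = 48.420 + 78.551 = 126.971 m > 54 m — it cannot stop.
Distance remaining when braking begins: 54 − 48.420 = 5.580 m.
v² = v₀² − 2a·d = 723.610 − 2 × 4.606 × 5.580 = 672.207 m²/s².
v = √672.207 = 25.927 m/s.

No — it strikes the obstacle at 25.9 m/s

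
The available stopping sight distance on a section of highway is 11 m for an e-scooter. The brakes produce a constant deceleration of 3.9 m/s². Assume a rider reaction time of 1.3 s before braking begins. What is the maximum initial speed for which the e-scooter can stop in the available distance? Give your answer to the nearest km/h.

Stopping distance: v·t_r + v²/(2a) = 11 with t_r = 1.3 s and a = 3.900 m/s².
So v² + 10.140 v − 85.80 = 0.
Positive root: v = −a·t_r + √((a·t_r)² + 2a·d) = −5.070 + √(25.705 + 85.80) = 5.4896 m/s.
5.4896 m/s × 3.6 = 19.763 km/h.

Maximum speed ≈ 20 km/h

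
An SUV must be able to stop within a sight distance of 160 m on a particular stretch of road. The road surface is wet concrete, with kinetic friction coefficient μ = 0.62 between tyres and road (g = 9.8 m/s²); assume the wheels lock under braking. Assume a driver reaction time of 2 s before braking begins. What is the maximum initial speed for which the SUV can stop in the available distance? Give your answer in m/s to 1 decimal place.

Maximum speed ≈ 33.6 m/s

a = μg = 0.62 × 9.8 = 6.076 m/s².
Stopping distance: v·t_r + v²/(2a) = 160 with t_r = 2 s and a = 6.076 m/s².
So v² + 24.304 v − 1944.32 = 0.
Positive root: v = −a·t_r + √((a·t_r)² + 2a·d) = −12.152 + √(147.671 + 1944.32) = 33.5863 m/s.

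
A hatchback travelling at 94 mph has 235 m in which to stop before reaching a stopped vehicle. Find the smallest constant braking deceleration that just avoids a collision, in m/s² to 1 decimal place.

94 mph × 0.44704 = 42.0218 m/s.
v² = 2a·d ⇒ a = v²/(2d) = 42.0218² / (2 × 235.000) = 1765.832 / 470.000 = 3.7571 m/s².

Required deceleration ≈ 3.8 m/s²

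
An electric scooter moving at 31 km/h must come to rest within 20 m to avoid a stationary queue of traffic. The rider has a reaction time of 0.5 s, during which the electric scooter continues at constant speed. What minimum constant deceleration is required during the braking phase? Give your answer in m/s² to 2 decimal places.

Required deceleration ≈ 2.36 m/s²

31 km/h ÷ 3.6 = 8.6111 m/s.
Distance covered during reaction = 8.6111 × 0.5 = 4.306 m.
Distance available for braking: 20 − 4.306 = 15.694 m.
v² = 2a·d ⇒ a = v²/(2d) = 8.6111² / (2 × 15.694) = 74.151 / 31.388 = 2.3624 m/s².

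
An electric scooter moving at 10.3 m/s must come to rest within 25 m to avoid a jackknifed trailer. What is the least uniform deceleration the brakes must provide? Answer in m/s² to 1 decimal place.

v² = 2a·d ⇒ a = v²/(2d) = 10.3000² / (2 × 25.000) = 106.090 / 50.000 = 2.1218 m/s².

Required deceleration ≈ 2.1 m/s²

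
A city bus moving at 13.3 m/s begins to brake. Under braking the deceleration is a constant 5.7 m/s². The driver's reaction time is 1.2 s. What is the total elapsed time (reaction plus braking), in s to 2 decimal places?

Braking time = v/a = 13.3000 / 5.700 = 2.333 s.
Total = 1.2 + 2.333 = 3.533 s.

Total time ≈ 3.53 s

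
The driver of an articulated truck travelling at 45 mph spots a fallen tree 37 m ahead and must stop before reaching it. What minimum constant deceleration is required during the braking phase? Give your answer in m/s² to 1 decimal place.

Required deceleration ≈ 5.5 m/s²

45 mph × 0.44704 = 20.1168 m/s.
v² = 2a·d ⇒ a = v²/(2d) = 20.1168² / (2 × 37.000) = 404.686 / 74.000 = 5.4687 m/s².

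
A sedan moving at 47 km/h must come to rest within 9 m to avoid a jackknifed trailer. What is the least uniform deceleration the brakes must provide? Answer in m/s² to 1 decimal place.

47 km/h ÷ 3.6 = 13.0556 m/s.
v² = 2a·d ⇒ a = v²/(2d) = 13.0556² / (2 × 9.000) = 170.449 / 18.000 = 9.4694 m/s².

Required deceleration ≈ 9.5 m/s²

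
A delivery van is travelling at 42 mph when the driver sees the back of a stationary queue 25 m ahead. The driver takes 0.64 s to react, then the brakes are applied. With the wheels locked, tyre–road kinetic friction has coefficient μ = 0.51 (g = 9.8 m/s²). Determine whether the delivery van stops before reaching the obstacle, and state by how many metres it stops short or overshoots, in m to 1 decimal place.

No — it overshoots by 22.3 m

42 mph × 0.44704 = 18.7757 m/s.
a = μg = 0.51 × 9.8 = 4.998 m/s².
Reaction distance = 18.7757 × 0.64 = 12.016 m.
Braking distance = v²/(2a) = 352.527 / 9.996 = 35.267 m.
Total stopping distance = 12.016 + 35.267 = 47.283 m, vs 25 m available — it cannot stop in time and overshoots by 47.283 − 25 = 22.283 m.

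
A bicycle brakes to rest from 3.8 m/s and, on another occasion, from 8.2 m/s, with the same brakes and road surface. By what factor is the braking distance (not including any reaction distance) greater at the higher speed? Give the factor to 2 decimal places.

Factor ≈ 4.66

Braking distance d = v²/(2a), so with a fixed, d ∝ v².
Factor = (8.2/3.8)² = 2.1579² = 4.6565.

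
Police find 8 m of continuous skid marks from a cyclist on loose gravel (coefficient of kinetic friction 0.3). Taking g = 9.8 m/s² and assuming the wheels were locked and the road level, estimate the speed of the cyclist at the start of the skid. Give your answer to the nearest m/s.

Deceleration a = μg = 0.3 × 9.8 = 2.940 m/s².
v = √(2a·d) = √(2 × 2.940 × 8) = √47.040 = 6.8586 m/s.

Initial speed ≈ 7 m/s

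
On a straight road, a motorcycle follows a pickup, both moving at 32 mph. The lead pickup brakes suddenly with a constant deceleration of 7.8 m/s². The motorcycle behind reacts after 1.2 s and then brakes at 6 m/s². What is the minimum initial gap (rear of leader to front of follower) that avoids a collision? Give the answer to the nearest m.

32 mph × 0.44704 = 14.3053 m/s.
Leader travels v²/(2a_L) = 204.642 / 15.600 = 13.118 m before stopping.
Follower covers v·t_r = 14.3053 × 1.2 = 17.166 m while reacting, then v²/(2a_F) = 204.642 / 12.000 = 17.053 m while braking, for a total of 17.166 + 17.053 = 34.219 m.
Since a_F ≤ a_L and the follower starts braking later, the follower is never slower than the leader, so the closest approach is when both have stopped.
Minimum gap = 34.219 − 13.118 = 21.101 m.

Minimum gap ≈ 21 m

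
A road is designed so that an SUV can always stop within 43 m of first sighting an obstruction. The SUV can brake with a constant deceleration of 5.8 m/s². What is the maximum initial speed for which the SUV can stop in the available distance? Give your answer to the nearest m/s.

v²/(2a) = d ⇒ v = √(2 × 5.800 × 43) = √498.80 = 22.3338 m/s.

Maximum speed ≈ 22 m/s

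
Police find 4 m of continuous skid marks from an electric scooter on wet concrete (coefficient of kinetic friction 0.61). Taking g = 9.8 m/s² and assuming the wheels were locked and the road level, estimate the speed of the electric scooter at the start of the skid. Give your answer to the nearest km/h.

Deceleration a = μg = 0.61 × 9.8 = 5.978 m/s².
v = √(2a·d) = √(2 × 5.978 × 4) = √47.824 = 6.9155 m/s.
= 6.9155 × 3.6 = 24.896 km/h.

Initial speed ≈ 25 km/h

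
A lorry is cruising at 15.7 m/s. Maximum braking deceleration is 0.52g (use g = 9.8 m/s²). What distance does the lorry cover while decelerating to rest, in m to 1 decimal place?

Braking distance ≈ 24.2 m

a = 0.52 × 9.8 = 5.096 m/s².
Braking distance = v²/(2a) = 15.7000² / (2 × 5.096) = 246.490 / 10.192 = 24.185 m.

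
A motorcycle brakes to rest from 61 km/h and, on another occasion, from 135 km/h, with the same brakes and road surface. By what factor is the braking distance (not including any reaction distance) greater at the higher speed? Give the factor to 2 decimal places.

Factor ≈ 4.90

Braking distance d = v²/(2a), so with a fixed, d ∝ v².
Factor = (135/61)² = 2.2131² = 4.8978.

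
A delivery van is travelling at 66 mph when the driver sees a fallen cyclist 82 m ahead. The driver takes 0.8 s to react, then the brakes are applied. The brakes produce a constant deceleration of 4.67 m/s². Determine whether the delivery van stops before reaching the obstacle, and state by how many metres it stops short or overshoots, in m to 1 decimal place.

No — it overshoots by 34.8 m

66 mph × 0.44704 = 29.5046 m/s.
Reaction distance = 29.5046 × 0.8 = 23.604 m.
Braking distance = v²/(2a) = 870.521 / 9.340 = 93.204 m.
Total stopping distance = 23.604 + 93.204 = 116.808 m, vs 82 m available — it cannot stop in time and overshoots by 116.808 − 82 = 34.808 m.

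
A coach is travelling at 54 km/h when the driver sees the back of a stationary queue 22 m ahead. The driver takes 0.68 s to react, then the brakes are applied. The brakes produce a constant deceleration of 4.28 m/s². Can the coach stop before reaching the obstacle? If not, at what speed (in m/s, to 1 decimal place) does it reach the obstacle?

54 km/h ÷ 3.6 = 15.0000 m/s.
Reaction distance = 15.0000 × 0.68 = 10.200 m.
Braking distance needed to stop: v²/(2a) = 225.000 / 8.560 = 26.285 m, so total needed = 10.200 + 26.285 = 36.485 m > 22 m — it cannot stop.
Distance remaining when braking begins: 22 − 10.200 = 11.800 m.
v² = v₀² − 2a·d = 225.000 − 2 × 4.280 × 11.800 = 123.992 m²/s².
v = √123.992 = 11.135 m/s.

No — it strikes the obstacle at 11.1 m/s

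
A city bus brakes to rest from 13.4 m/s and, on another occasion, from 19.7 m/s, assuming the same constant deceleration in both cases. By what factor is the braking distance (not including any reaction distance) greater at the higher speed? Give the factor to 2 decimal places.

Braking distance d = v²/(2a), so with a fixed, d ∝ v².
Factor = (19.7/13.4)² = 1.4701² = 2.1612.

Factor ≈ 2.16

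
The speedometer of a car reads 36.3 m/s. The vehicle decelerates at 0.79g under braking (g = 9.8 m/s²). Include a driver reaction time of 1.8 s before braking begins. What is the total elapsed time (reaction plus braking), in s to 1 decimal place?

Total time ≈ 6.5 s

a = 0.79 × 9.8 = 7.742 m/s².
Braking time = v/a = 36.3000 / 7.742 = 4.689 s.
Total = 1.8 + 4.689 = 6.489 s.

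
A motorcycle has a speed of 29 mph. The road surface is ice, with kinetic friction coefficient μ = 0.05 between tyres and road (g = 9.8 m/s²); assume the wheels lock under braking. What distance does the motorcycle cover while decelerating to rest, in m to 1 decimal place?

Braking distance ≈ 171.5 m

29 mph × 0.44704 = 12.9642 m/s.
a = μg = 0.05 × 9.8 = 0.490 m/s².
Braking distance = v²/(2a) = 12.9642² / (2 × 0.490) = 168.070 / 0.980 = 171.500 m.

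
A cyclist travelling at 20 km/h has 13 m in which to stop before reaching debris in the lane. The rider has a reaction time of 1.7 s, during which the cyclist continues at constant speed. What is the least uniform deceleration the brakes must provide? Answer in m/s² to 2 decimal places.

20 km/h ÷ 3.6 = 5.5556 m/s.
Distance covered during reaction = 5.5556 × 1.7 = 9.445 m.
Distance available for braking: 13 − 9.445 = 3.555 m.
v² = 2a·d ⇒ a = v²/(2d) = 5.5556² / (2 × 3.555) = 30.865 / 7.110 = 4.3411 m/s².

Required deceleration ≈ 4.34 m/s²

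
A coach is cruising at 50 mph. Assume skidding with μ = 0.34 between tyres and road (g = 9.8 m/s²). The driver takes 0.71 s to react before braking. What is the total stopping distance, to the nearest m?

50 mph × 0.44704 = 22.3520 m/s.
a = μg = 0.34 × 9.8 = 3.332 m/s².
Reaction distance = v·t_r = 22.3520 × 0.71 = 15.870 m.
Braking distance = v²/(2a) = 22.3520² / (2 × 3.332) = 499.612 / 6.664 = 74.972 m.
Total = 15.870 + 74.972 = 90.842 m.

Total stopping distance ≈ 91 m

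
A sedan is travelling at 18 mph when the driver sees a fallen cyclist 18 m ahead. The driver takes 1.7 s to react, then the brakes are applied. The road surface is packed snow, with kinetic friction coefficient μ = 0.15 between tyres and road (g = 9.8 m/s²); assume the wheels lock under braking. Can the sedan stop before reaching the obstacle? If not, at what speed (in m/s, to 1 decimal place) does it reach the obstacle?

No — it strikes the obstacle at 7.2 m/s

18 mph × 0.44704 = 8.0467 m/s.
a = μg = 0.15 × 9.8 = 1.470 m/s².
Reaction distance = 8.0467 × 1.7 = 13.679 m.
Braking distance needed to stop: v²/(2a) = 64.749 / 2.940 = 22.023 m, so total needed = 13.679 + 22.023 = 35.702 m > 18 m — it cannot stop.
Distance remaining when braking begins: 18 − 13.679 = 4.321 m.
v² = v₀² − 2a·d = 64.749 − 2 × 1.470 × 4.321 = 52.045 m²/s².
v = √52.045 = 7.214 m/s.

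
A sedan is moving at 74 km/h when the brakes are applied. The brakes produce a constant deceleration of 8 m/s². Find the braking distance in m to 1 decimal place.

Braking distance ≈ 26.4 m

74 km/h ÷ 3.6 = 20.5556 m/s.
Braking distance = v²/(2a) = 20.5556² / (2 × 8.000) = 422.533 / 16.000 = 26.408 m.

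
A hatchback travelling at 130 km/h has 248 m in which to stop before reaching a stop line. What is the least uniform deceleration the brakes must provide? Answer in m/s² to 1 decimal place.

130 km/h ÷ 3.6 = 36.1111 m/s.
v² = 2a·d ⇒ a = v²/(2d) = 36.1111² / (2 × 248.000) = 1304.012 / 496.000 = 2.6291 m/s².

Required deceleration ≈ 2.6 m/s²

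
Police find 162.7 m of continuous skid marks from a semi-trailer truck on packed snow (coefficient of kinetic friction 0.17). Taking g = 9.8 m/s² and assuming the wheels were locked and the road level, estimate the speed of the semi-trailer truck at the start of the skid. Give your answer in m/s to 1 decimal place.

Deceleration a = μg = 0.17 × 9.8 = 1.666 m/s².
v = √(2a·d) = √(2 × 1.666 × 162.7) = √542.116 = 23.2834 m/s.

Initial speed ≈ 23.3 m/s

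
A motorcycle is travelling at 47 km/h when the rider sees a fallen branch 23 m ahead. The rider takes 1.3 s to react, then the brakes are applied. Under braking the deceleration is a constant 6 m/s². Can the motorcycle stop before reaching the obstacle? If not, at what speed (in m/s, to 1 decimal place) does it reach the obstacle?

No — it strikes the obstacle at 9.9 m/s

47 km/h ÷ 3.6 = 13.0556 m/s.
Reaction distance = 13.0556 × 1.3 = 16.972 m.
Braking distance needed to stop: v²/(2a) = 170.449 / 12.000 = 14.204 m, so total needed = 16.972 + 14.204 = 31.176 m > 23 m — it cannot stop.
Distance remaining when braking begins: 23 − 16.972 = 6.028 m.
v² = v₀² − 2a·d = 170.449 − 2 × 6.000 × 6.028 = 98.113 m²/s².
v = √98.113 = 9.905 m/s.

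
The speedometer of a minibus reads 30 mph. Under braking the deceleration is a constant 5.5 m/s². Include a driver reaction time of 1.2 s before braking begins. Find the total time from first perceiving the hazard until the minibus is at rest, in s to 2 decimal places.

Total time ≈ 3.64 s

30 mph × 0.44704 = 13.4112 m/s.
Braking time = v/a = 13.4112 / 5.500 = 2.438 s.
Total = 1.2 + 2.438 = 3.638 s.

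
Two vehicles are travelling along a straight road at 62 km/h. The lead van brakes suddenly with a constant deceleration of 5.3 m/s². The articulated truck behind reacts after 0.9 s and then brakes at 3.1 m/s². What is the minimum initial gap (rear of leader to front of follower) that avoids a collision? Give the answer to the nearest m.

Minimum gap ≈ 35 m

62 km/h ÷ 3.6 = 17.2222 m/s.
Leader travels v²/(2a_L) = 296.604 / 10.600 = 27.982 m before stopping.
Follower covers v·t_r = 17.2222 × 0.9 = 15.500 m while reacting, then v²/(2a_F) = 296.604 / 6.200 = 47.839 m while braking, for a total of 15.500 + 47.839 = 63.339 m.
Since a_F ≤ a_L and the follower starts braking later, the follower is never slower than the leader, so the closest approach is when both have stopped.
Minimum gap = 63.339 − 27.982 = 35.357 m.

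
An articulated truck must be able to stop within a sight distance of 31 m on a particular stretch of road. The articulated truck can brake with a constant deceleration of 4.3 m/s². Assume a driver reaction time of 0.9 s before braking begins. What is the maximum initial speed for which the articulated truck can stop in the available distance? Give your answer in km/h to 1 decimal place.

Maximum speed ≈ 46.5 km/h

Stopping distance: v·t_r + v²/(2a) = 31 with t_r = 0.9 s and a = 4.300 m/s².
So v² + 7.740 v − 266.60 = 0.
Positive root: v = −a·t_r + √((a·t_r)² + 2a·d) = −3.870 + √(14.977 + 266.60) = 12.9103 m/s.
12.9103 m/s × 3.6 = 46.477 km/h.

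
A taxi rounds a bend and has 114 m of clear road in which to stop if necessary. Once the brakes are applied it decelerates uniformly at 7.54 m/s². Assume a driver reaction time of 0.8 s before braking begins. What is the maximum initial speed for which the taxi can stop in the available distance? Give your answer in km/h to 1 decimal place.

Stopping distance: v·t_r + v²/(2a) = 114 with t_r = 0.8 s and a = 7.540 m/s².
So v² + 12.064 v − 1719.12 = 0.
Positive root: v = −a·t_r + √((a·t_r)² + 2a·d) = −6.032 + √(36.385 + 1719.12) = 35.8667 m/s.
35.8667 m/s × 3.6 = 129.120 km/h.

Maximum speed ≈ 129.1 km/h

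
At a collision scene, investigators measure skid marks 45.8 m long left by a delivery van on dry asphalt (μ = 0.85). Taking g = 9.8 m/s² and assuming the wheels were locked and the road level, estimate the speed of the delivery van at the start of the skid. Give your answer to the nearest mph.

Deceleration a = μg = 0.85 × 9.8 = 8.330 m/s².
v = √(2a·d) = √(2 × 8.330 × 45.8) = √763.028 = 27.6230 m/s.
= 27.6230 ÷ 0.44704 = 61.791 mph.

Initial speed ≈ 62 mph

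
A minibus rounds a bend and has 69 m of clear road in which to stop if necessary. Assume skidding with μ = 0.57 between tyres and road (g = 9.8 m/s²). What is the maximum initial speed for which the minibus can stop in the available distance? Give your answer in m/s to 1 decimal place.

Maximum speed ≈ 27.8 m/s

a = μg = 0.57 × 9.8 = 5.586 m/s².
v²/(2a) = d ⇒ v = √(2 × 5.586 × 69) = √770.87 = 27.7645 m/s.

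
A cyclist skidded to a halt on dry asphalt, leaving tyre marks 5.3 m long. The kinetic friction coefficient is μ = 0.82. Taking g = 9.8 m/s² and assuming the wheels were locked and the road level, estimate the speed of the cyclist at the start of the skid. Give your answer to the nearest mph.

Initial speed ≈ 21 mph

Deceleration a = μg = 0.82 × 9.8 = 8.036 m/s².
v = √(2a·d) = √(2 × 8.036 × 5.3) = √85.182 = 9.2294 m/s.
= 9.2294 ÷ 0.44704 = 20.646 mph.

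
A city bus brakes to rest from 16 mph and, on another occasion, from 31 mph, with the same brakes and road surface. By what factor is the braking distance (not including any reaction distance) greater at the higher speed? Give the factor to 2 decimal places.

Factor ≈ 3.75

Braking distance d = v²/(2a), so with a fixed, d ∝ v².
Factor = (31/16)² = 1.9375² = 3.7539.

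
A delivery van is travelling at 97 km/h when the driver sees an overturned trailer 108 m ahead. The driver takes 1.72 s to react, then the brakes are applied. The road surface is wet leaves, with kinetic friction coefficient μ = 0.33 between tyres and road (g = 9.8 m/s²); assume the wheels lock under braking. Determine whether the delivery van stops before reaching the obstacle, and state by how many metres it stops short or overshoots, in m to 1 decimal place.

No — it overshoots by 50.6 m

97 km/h ÷ 3.6 = 26.9444 m/s.
a = μg = 0.33 × 9.8 = 3.234 m/s².
Reaction distance = 26.9444 × 1.72 = 46.344 m.
Braking distance = v²/(2a) = 726.001 / 6.468 = 112.245 m.
Total stopping distance = 46.344 + 112.245 = 158.589 m, vs 108 m available — it cannot stop in time and overshoots by 158.589 − 108 = 50.589 m.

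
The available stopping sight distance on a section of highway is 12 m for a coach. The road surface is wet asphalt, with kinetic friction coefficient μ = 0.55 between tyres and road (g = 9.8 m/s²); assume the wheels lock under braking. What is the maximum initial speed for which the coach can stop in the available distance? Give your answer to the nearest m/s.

Maximum speed ≈ 11 m/s

a = μg = 0.55 × 9.8 = 5.390 m/s².
v²/(2a) = d ⇒ v = √(2 × 5.390 × 12) = √129.36 = 11.3737 m/s.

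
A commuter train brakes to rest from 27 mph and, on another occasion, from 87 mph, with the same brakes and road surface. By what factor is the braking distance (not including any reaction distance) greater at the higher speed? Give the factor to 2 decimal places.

Factor ≈ 10.38

Braking distance d = v²/(2a), so with a fixed, d ∝ v².
Factor = (87/27)² = 3.2222² = 10.3826.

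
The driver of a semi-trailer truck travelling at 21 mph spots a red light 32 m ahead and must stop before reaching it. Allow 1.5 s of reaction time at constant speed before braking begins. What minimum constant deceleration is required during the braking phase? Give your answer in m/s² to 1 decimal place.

21 mph × 0.44704 = 9.3878 m/s.
Distance covered during reaction = 9.3878 × 1.5 = 14.082 m.
Distance available for braking: 32 − 14.082 = 17.918 m.
v² = 2a·d ⇒ a = v²/(2d) = 9.3878² / (2 × 17.918) = 88.131 / 35.836 = 2.4593 m/s².

Required deceleration ≈ 2.5 m/s²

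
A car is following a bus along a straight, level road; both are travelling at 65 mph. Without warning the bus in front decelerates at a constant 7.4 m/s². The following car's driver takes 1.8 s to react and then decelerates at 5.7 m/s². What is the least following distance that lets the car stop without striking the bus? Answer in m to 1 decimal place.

65 mph × 0.44704 = 29.0576 m/s.
Leader travels v²/(2a_L) = 844.344 / 14.800 = 57.050 m before stopping.
Follower covers v·t_r = 29.0576 × 1.8 = 52.304 m while reacting, then v²/(2a_F) = 844.344 / 11.400 = 74.065 m while braking, for a total of 52.304 + 74.065 = 126.369 m.
Since a_F ≤ a_L and the follower starts braking later, the follower is never slower than the leader, so the closest approach is when both have stopped.
Minimum gap = 126.369 − 57.050 = 69.319 m.

Minimum gap ≈ 69.3 m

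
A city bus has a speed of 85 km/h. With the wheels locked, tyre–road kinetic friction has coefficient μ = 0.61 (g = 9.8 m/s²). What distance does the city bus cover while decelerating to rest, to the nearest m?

85 km/h ÷ 3.6 = 23.6111 m/s.
a = μg = 0.61 × 9.8 = 5.978 m/s².
Braking distance = v²/(2a) = 23.6111² / (2 × 5.978) = 557.484 / 11.956 = 46.628 m.

Braking distance ≈ 47 m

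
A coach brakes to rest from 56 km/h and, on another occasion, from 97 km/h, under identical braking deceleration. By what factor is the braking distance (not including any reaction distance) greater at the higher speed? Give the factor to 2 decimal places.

Braking distance d = v²/(2a), so with a fixed, d ∝ v².
Factor = (97/56)² = 1.7321² = 3.0002.

Factor ≈ 3.00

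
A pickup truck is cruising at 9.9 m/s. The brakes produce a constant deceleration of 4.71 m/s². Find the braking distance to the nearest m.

Braking distance = v²/(2a) = 9.9000² / (2 × 4.710) = 98.010 / 9.420 = 10.404 m.

Braking distance ≈ 10 m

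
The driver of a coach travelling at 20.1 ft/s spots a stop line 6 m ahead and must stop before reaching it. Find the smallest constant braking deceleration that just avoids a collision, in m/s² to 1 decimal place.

20.1 ft/s × 0.3048 = 6.1265 m/s.
v² = 2a·d ⇒ a = v²/(2d) = 6.1265² / (2 × 6.000) = 37.534 / 12.000 = 3.1278 m/s².

Required deceleration ≈ 3.1 m/s²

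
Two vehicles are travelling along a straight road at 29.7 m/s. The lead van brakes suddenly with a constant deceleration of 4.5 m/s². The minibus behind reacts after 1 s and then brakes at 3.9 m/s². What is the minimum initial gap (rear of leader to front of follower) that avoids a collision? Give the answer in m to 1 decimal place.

Leader travels v²/(2a_L) = 882.090 / 9.000 = 98.010 m before stopping.
Follower covers v·t_r = 29.7000 × 1 = 29.700 m while reacting, then v²/(2a_F) = 882.090 / 7.800 = 113.088 m while braking, for a total of 29.700 + 113.088 = 142.788 m.
Since a_F ≤ a_L and the follower starts braking later, the follower is never slower than the leader, so the closest approach is when both have stopped.
Minimum gap = 142.788 − 98.010 = 44.778 m.

Minimum gap ≈ 44.8 m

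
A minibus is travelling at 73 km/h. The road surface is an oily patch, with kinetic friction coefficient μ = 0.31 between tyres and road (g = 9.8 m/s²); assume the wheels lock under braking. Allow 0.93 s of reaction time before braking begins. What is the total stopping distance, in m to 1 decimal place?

Total stopping distance ≈ 86.5 m

73 km/h ÷ 3.6 = 20.2778 m/s.
a = μg = 0.31 × 9.8 = 3.038 m/s².
Reaction distance = v·t_r = 20.2778 × 0.93 = 18.858 m.
Braking distance = v²/(2a) = 20.2778² / (2 × 3.038) = 411.189 / 6.076 = 67.674 m.
Total = 18.858 + 67.674 = 86.532 m.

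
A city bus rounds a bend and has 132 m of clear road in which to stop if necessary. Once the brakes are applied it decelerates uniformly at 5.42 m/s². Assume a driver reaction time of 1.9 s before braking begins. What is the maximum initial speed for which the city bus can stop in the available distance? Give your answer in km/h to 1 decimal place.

Maximum speed ≈ 104.1 km/h

Stopping distance: v·t_r + v²/(2a) = 132 with t_r = 1.9 s and a = 5.420 m/s².
So v² + 20.596 v − 1430.88 = 0.
Positive root: v = −a·t_r + √((a·t_r)² + 2a·d) = −10.298 + √(106.049 + 1430.88) = 28.9057 m/s.
28.9057 m/s × 3.6 = 104.061 km/h.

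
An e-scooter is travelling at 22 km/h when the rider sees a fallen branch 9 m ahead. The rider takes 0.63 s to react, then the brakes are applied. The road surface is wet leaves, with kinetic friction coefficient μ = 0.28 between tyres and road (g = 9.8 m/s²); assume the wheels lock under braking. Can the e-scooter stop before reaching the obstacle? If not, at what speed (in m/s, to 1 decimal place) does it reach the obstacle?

22 km/h ÷ 3.6 = 6.1111 m/s.
a = μg = 0.28 × 9.8 = 2.744 m/s².
Reaction distance = 6.1111 × 0.63 = 3.850 m.
Braking distance needed to stop: v²/(2a) = 37.346 / 5.488 = 6.805 m, so total needed = 3.850 + 6.805 = 10.655 m > 9 m — it cannot stop.
Distance remaining when braking begins: 9 − 3.850 = 5.150 m.
v² = v₀² − 2a·d = 37.346 − 2 × 2.744 × 5.150 = 9.083 m²/s².
v = √9.083 = 3.014 m/s.

No — it strikes the obstacle at 3.0 m/s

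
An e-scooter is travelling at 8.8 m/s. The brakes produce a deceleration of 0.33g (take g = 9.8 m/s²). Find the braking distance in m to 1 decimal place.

a = 0.33 × 9.8 = 3.234 m/s².
Braking distance = v²/(2a) = 8.8000² / (2 × 3.234) = 77.440 / 6.468 = 11.973 m.

Braking distance ≈ 12.0 m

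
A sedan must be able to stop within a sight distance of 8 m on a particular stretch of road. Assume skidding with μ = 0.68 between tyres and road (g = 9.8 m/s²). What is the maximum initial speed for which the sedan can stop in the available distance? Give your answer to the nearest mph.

a = μg = 0.68 × 9.8 = 6.664 m/s².
v²/(2a) = d ⇒ v = √(2 × 6.664 × 8) = √106.62 = 10.3257 m/s.
10.3257 m/s ÷ 0.44704 = 23.098 mph.

Maximum speed ≈ 23 mph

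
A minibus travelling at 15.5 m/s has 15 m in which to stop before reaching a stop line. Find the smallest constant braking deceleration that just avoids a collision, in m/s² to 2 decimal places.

v² = 2a·d ⇒ a = v²/(2d) = 15.5000² / (2 × 15.000) = 240.250 / 30.000 = 8.0083 m/s².

Required deceleration ≈ 8.01 m/s²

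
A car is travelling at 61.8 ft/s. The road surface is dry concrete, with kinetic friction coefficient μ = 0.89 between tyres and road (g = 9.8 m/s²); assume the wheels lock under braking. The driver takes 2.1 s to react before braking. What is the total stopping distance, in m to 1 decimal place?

Total stopping distance ≈ 59.9 m

61.8 ft/s × 0.3048 = 18.8366 m/s.
a = μg = 0.89 × 9.8 = 8.722 m/s².
Reaction distance = v·t_r = 18.8366 × 2.1 = 39.557 m.
Braking distance = v²/(2a) = 18.8366² / (2 × 8.722) = 354.817 / 17.444 = 20.340 m.
Total = 39.557 + 20.340 = 59.897 m.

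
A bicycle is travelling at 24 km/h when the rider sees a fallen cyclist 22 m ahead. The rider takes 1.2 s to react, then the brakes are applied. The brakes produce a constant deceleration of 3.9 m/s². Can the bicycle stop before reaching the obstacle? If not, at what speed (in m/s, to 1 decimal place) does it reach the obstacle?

Yes — it stops about 8.3 m short of the obstacle, so it never reaches it

24 km/h ÷ 3.6 = 6.6667 m/s.
Reaction distance = 6.6667 × 1.2 = 8.000 m.
Braking distance = v²/(2a) = 44.445 / 7.800 = 5.698 m.
Total stopping distance = 8.000 + 5.698 = 13.698 m, vs 22 m available — it stops with 22 − 13.698 = 8.302 m to spare.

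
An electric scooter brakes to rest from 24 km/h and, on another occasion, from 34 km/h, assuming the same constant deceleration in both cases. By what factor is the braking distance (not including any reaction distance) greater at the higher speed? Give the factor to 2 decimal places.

Braking distance d = v²/(2a), so with a fixed, d ∝ v².
Factor = (34/24)² = 1.4167² = 2.0070.

Factor ≈ 2.01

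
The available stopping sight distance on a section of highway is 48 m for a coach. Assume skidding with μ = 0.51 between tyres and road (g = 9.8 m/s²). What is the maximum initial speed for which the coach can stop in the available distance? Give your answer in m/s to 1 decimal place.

a = μg = 0.51 × 9.8 = 4.998 m/s².
v²/(2a) = d ⇒ v = √(2 × 4.998 × 48) = √479.81 = 21.9046 m/s.

Maximum speed ≈ 21.9 m/s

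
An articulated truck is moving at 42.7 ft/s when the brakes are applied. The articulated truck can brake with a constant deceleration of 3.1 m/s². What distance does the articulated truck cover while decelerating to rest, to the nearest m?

42.7 ft/s × 0.3048 = 13.0150 m/s.
Braking distance = v²/(2a) = 13.0150² / (2 × 3.100) = 169.390 / 6.200 = 27.321 m.

Braking distance ≈ 27 m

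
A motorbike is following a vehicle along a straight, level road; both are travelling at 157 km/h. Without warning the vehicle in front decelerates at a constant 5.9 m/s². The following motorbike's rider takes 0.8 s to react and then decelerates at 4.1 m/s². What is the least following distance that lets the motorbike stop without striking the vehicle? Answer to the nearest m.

157 km/h ÷ 3.6 = 43.6111 m/s.
Leader travels v²/(2a_L) = 1901.928 / 11.800 = 161.180 m before stopping.
Follower covers v·t_r = 43.6111 × 0.8 = 34.889 m while reacting, then v²/(2a_F) = 1901.928 / 8.200 = 231.942 m while braking, for a total of 34.889 + 231.942 = 266.831 m.
Since a_F ≤ a_L and the follower starts braking later, the follower is never slower than the leader, so the closest approach is when both have stopped.
Minimum gap = 266.831 − 161.180 = 105.651 m.

Minimum gap ≈ 106 m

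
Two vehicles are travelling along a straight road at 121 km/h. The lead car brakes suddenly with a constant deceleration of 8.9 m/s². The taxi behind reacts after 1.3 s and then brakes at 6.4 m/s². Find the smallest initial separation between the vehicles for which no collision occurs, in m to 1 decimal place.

121 km/h ÷ 3.6 = 33.6111 m/s.
Leader travels v²/(2a_L) = 1129.706 / 17.800 = 63.467 m before stopping.
Follower covers v·t_r = 33.6111 × 1.3 = 43.694 m while reacting, then v²/(2a_F) = 1129.706 / 12.800 = 88.258 m while braking, for a total of 43.694 + 88.258 = 131.952 m.
Since a_F ≤ a_L and the follower starts braking later, the follower is never slower than the leader, so the closest approach is when both have stopped.
Minimum gap = 131.952 − 63.467 = 68.485 m.

Minimum gap ≈ 68.5 m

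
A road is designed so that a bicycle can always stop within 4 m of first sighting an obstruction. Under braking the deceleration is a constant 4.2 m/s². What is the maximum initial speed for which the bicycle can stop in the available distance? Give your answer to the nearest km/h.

v²/(2a) = d ⇒ v = √(2 × 4.200 × 4) = √33.60 = 5.7966 m/s.
5.7966 m/s × 3.6 = 20.868 km/h.

Maximum speed ≈ 21 km/h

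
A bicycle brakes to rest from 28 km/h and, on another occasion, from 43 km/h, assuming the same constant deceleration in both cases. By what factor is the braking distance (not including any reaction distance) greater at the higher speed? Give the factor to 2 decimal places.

Braking distance d = v²/(2a), so with a fixed, d ∝ v².
Factor = (43/28)² = 1.5357² = 2.3584.

Factor ≈ 2.36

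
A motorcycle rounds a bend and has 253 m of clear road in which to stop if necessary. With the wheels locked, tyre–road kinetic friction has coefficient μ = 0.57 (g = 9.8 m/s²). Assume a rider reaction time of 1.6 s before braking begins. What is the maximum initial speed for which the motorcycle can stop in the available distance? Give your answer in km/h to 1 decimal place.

Maximum speed ≈ 161.9 km/h

a = μg = 0.57 × 9.8 = 5.586 m/s².
Stopping distance: v·t_r + v²/(2a) = 253 with t_r = 1.6 s and a = 5.586 m/s².
So v² + 17.875 v − 2826.52 = 0.
Positive root: v = −a·t_r + √((a·t_r)² + 2a·d) = −8.938 + √(79.888 + 2826.52) = 44.9731 m/s.
44.9731 m/s × 3.6 = 161.903 km/h.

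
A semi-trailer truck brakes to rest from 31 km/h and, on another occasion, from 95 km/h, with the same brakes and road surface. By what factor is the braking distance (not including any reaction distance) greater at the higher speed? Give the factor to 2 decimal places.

Factor ≈ 9.39

Braking distance d = v²/(2a), so with a fixed, d ∝ v².
Factor = (95/31)² = 3.0645² = 9.3912.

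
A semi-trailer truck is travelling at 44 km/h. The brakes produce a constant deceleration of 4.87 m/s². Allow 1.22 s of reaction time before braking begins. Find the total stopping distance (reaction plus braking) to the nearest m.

44 km/h ÷ 3.6 = 12.2222 m/s.
Reaction distance = v·t_r = 12.2222 × 1.22 = 14.911 m.
Braking distance = v²/(2a) = 12.2222² / (2 × 4.870) = 149.382 / 9.740 = 15.337 m.
Total = 14.911 + 15.337 = 30.248 m.

Total stopping distance ≈ 30 m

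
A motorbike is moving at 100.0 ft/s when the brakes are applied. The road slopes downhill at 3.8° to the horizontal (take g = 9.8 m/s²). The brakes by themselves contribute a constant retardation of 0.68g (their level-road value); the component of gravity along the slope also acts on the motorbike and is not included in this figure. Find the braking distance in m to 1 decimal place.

Braking distance ≈ 77.2 m

100 ft/s × 0.3048 = 30.4800 m/s.
a = 0.68 × 9.8 = 6.664 m/s².
Gravity along the downhill slope reduces the braking deceleration: a_eff = 6.664 − 9.8·sin 3.8° = 6.664 − 0.649 = 6.015 m/s².
Braking distance = v²/(2a) = 30.4800² / (2 × 6.015) = 929.030 / 12.030 = 77.226 m.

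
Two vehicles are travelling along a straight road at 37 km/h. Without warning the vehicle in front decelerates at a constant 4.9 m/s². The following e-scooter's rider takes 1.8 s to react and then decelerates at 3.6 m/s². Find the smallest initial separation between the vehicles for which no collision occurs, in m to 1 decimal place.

Minimum gap ≈ 22.4 m

37 km/h ÷ 3.6 = 10.2778 m/s.
Leader travels v²/(2a_L) = 105.633 / 9.800 = 10.779 m before stopping.
Follower covers v·t_r = 10.2778 × 1.8 = 18.500 m while reacting, then v²/(2a_F) = 105.633 / 7.200 = 14.671 m while braking, for a total of 18.500 + 14.671 = 33.171 m.
Since a_F ≤ a_L and the follower starts braking later, the follower is never slower than the leader, so the closest approach is when both have stopped.
Minimum gap = 33.171 − 10.779 = 22.392 m.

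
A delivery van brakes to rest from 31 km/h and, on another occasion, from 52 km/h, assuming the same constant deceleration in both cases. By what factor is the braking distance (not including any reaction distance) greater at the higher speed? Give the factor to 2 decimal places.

Braking distance d = v²/(2a), so with a fixed, d ∝ v².
Factor = (52/31)² = 1.6774² = 2.8137.

Factor ≈ 2.81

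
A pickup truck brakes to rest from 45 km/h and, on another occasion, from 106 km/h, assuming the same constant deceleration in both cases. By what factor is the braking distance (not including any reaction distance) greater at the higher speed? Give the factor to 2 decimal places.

Braking distance d = v²/(2a), so with a fixed, d ∝ v².
Factor = (106/45)² = 2.3556² = 5.5489.

Factor ≈ 5.55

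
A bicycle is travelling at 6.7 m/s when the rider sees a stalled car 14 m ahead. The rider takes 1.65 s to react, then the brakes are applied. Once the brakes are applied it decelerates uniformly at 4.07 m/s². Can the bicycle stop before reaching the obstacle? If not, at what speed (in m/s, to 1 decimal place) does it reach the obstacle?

Reaction distance = 6.7000 × 1.65 = 11.055 m.
Braking distance needed to stop: v²/(2a) = 44.890 / 8.140 = 5.515 m, so total needed = 11.055 + 5.515 = 16.570 m > 14 m — it cannot stop.
Distance remaining when braking begins: 14 − 11.055 = 2.945 m.
v² = v₀² − 2a·d = 44.890 − 2 × 4.070 × 2.945 = 20.918 m²/s².
v = √20.918 = 4.574 m/s.

No — it strikes the obstacle at 4.6 m/s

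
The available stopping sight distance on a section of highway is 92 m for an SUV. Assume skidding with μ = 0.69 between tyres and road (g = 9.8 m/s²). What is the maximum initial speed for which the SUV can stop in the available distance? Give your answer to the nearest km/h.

a = μg = 0.69 × 9.8 = 6.762 m/s².
v²/(2a) = d ⇒ v = √(2 × 6.762 × 92) = √1244.21 = 35.2734 m/s.
35.2734 m/s × 3.6 = 126.984 km/h.

Maximum speed ≈ 127 km/h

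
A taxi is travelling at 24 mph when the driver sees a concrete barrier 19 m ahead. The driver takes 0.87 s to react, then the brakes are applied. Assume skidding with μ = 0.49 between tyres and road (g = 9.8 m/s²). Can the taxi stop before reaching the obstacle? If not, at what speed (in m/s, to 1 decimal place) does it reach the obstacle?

24 mph × 0.44704 = 10.7290 m/s.
a = μg = 0.49 × 9.8 = 4.802 m/s².
Reaction distance = 10.7290 × 0.87 = 9.334 m.
Braking distance needed to stop: v²/(2a) = 115.111 / 9.604 = 11.986 m, so total needed = 9.334 + 11.986 = 21.320 m > 19 m — it cannot stop.
Distance remaining when braking begins: 19 − 9.334 = 9.666 m.
v² = v₀² − 2a·d = 115.111 − 2 × 4.802 × 9.666 = 22.279 m²/s².
v = √22.279 = 4.720 m/s.

No — it strikes the obstacle at 4.7 m/s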